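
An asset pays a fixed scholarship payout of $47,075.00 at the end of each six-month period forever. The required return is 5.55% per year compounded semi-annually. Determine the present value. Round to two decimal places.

Periodic rate r = 0.0555/2 per half-year.
Level perpetuity: PV = PMT / r = 47,075 / (0.0555/2) = $1,696,396.40.

$1,696,396.40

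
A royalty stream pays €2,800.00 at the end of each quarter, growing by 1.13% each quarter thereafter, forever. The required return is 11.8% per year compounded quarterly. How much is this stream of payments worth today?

€153,846.15

Periodic rate r = 0.118/4 per quarter.
Growing perpetuity (Gordon): PV = PMT₁ / (r − g) = 2,800 / (r − 0.0113) = €153,846.15.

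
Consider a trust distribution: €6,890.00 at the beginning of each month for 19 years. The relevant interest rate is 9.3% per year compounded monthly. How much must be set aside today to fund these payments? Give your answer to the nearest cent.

€741,812.42

This is an annuity due: 228 payments of €6,890.00 at the beginning of each month.
Periodic rate r = 0.093/12 per month; n is counted in months.
PV = PMT × [(1 − (1+r)^−n)/r] × (1+r) = 6,890 × [1 − (1+r)^−228] / r × (1+r) = €741,812.42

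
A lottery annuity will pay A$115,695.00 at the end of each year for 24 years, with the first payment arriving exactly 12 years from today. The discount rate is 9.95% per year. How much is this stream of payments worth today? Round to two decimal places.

A$367,545.33

Ordinary annuity of 24 payments, first payment at period 12.
Periodic rate r = 0.0995 per year.
The ordinary-annuity PV formula values the stream one period before the first payment (period 11); discount that back 11 periods:
PV₀ = 115,695 × [1 − (1+r)^−24] / r × (1+r)^−11 = A$367,545.33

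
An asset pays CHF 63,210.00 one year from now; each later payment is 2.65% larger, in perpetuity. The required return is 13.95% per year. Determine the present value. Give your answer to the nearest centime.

Periodic rate r = 0.1395 per year.
Growing perpetuity (Gordon): PV = PMT₁ / (r − g) = 63,210 / (r − 0.0265) = CHF 559,380.53.

CHF 559,380.53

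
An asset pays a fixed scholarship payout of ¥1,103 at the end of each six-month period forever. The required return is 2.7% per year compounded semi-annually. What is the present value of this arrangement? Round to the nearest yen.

¥81,704

Periodic rate r = 0.027/2 per half-year.
Level perpetuity: PV = PMT / r = 1,103 / (0.027/2) = ¥81,704.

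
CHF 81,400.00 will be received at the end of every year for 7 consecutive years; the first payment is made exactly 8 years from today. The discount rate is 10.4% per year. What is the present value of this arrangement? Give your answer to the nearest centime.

Ordinary annuity of 7 payments, first payment at period 8.
Periodic rate r = 0.104 per year.
The ordinary-annuity PV formula values the stream one period before the first payment (period 7); discount that back 7 periods:
PV₀ = 81,400 × [1 − (1+r)^−7] / r × (1+r)^−7 = CHF 195,673.01

CHF 195,673.01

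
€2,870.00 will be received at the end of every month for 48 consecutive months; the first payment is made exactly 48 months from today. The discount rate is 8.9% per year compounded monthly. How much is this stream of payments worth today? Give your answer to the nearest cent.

Ordinary annuity of 48 payments, first payment at period 48.
Periodic rate r = 0.089/12 per month; n is counted in months.
The ordinary-annuity PV formula values the stream one period before the first payment (period 47); discount that back 47 periods:
PV₀ = 2,870 × [1 − (1+r)^−48] / r × (1+r)^−47 = €81,647.58

€81,647.58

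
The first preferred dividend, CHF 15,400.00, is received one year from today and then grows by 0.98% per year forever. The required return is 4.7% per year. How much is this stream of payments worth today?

Periodic rate r = 0.047 per year.
Growing perpetuity (Gordon): PV = PMT₁ / (r − g) = 15,400 / (r − 0.0098) = CHF 413,978.49.

CHF 413,978.49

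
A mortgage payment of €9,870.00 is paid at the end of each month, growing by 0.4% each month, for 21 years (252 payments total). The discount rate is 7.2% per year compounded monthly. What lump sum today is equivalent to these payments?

€1,946,235.86

Periodic rate r = 0.072/12 per month; n is counted in months.
Growing ordinary annuity: PV = PMT₁ × [1 − ((1+g)/(1+r))^n] / (r − g) = 9,870 × [1 − ((1+0.004)/(1+r))^252] / (r − 0.004) = €1,946,235.86.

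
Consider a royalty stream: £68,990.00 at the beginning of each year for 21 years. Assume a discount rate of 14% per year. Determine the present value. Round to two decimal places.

This is an annuity due: 21 payments of £68,990.00 at the beginning of each year.
Periodic rate r = 0.14 per year.
PV = PMT × [(1 − (1+r)^−n)/r] × (1+r) = 68,990 × [1 − (1+r)^−21] / r × (1+r) = £525,919.78

£525,919.78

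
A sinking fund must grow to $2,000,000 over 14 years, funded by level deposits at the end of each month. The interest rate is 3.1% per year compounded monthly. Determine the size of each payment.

Level ordinary annuity; solve FV = PMT × [((1+r)^n − 1)/r] for PMT.
Periodic rate r = 0.031/12 per month; n is counted in months.
With n = 168: PMT = 2,000,000 / ([((1+r)^n − 1)/r]) = $9,522.84

$9,522.84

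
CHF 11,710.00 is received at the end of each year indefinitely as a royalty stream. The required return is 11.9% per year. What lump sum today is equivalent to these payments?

Periodic rate r = 0.119 per year.
Level perpetuity: PV = PMT / r = 11,710 / (0.119) = CHF 98,403.36.

CHF 98,403.36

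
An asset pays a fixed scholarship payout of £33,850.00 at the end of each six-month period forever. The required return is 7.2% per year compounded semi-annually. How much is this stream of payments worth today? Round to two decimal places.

Periodic rate r = 0.072/2 per half-year.
Level perpetuity: PV = PMT / r = 33,850 / (0.072/2) = £940,277.78.

£940,277.78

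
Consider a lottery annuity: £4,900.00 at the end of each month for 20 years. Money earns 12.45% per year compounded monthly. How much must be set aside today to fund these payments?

This is an ordinary annuity: 240 payments of £4,900.00 at the end of each month.
Periodic rate r = 0.1245/12 per month; n is counted in months.
PV = PMT × [(1 − (1+r)^−n)/r] = 4,900 × [1 − (1+r)^−240] / r = £432,626.12

£432,626.12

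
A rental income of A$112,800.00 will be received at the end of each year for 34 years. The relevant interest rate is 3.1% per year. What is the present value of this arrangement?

A$2,350,006.84

This is an ordinary annuity: 34 payments of A$112,800.00 at the end of each year.
Periodic rate r = 0.031 per year.
PV = PMT × [(1 − (1+r)^−n)/r] = 112,800 × [1 − (1+r)^−34] / r = A$2,350,006.84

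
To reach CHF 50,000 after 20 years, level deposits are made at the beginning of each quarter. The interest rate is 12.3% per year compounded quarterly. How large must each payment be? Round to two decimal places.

CHF 145.12

Level annuity due; solve FV = PMT × [((1+r)^n − 1)/r] × (1+r) for PMT.
Periodic rate r = 0.123/4 per quarter; n is counted in quarters.
With n = 80: PMT = 50,000 / ([((1+r)^n − 1)/r] × (1+r)) = CHF 145.12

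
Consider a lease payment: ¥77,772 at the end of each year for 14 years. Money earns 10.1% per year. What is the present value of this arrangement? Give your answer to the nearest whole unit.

¥569,813

This is an ordinary annuity: 14 payments of ¥77,772 at the end of each year.
Periodic rate r = 0.101 per year.
PV = PMT × [(1 − (1+r)^−n)/r] = 77,772 × [1 − (1+r)^−14] / r = ¥569,813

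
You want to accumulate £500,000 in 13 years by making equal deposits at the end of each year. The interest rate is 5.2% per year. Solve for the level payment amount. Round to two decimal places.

£27,870.72

Level ordinary annuity; solve FV = PMT × [((1+r)^n − 1)/r] for PMT.
Periodic rate r = 0.052 per year.
With n = 13: PMT = 500,000 / ([((1+r)^n − 1)/r]) = £27,870.72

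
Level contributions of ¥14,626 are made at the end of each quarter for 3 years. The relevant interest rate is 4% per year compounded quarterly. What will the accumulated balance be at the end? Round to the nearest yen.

This is an ordinary annuity: 12 deposits of ¥14,626 at the end of each quarter.
Periodic rate r = 0.04/4 per quarter; n is counted in quarters.
FV = PMT × [((1+r)^n − 1)/r] = 14,626 × [(1+r)^12 − 1] / r = ¥185,494

¥185,494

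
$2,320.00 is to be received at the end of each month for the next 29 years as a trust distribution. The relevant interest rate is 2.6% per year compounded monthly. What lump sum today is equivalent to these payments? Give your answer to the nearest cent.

$566,581.73

This is an ordinary annuity: 348 payments of $2,320.00 at the end of each month.
Periodic rate r = 0.026/12 per month; n is counted in months.
PV = PMT × [(1 − (1+r)^−n)/r] = 2,320 × [1 − (1+r)^−348] / r = $566,581.73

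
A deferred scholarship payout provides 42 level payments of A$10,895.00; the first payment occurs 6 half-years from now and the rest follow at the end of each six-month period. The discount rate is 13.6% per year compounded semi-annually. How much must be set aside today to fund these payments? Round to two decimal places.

Ordinary annuity of 42 payments, first payment at period 6.
Periodic rate r = 0.136/2 per half-year; n is counted in half-years.
The ordinary-annuity PV formula values the stream one period before the first payment (period 5); discount that back 5 periods:
PV₀ = 10,895 × [1 − (1+r)^−42] / r × (1+r)^−5 = A$108,033.08

A$108,033.08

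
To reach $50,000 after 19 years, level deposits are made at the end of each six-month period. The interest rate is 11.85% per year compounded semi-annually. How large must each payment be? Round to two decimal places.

$374.46

Level ordinary annuity; solve FV = PMT × [((1+r)^n − 1)/r] for PMT.
Periodic rate r = 0.1185/2 per half-year; n is counted in half-years.
With n = 38: PMT = 50,000 / ([((1+r)^n − 1)/r]) = $374.46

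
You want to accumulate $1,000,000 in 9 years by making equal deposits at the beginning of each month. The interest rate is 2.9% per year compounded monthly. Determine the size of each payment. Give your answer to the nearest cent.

Level annuity due; solve FV = PMT × [((1+r)^n − 1)/r] × (1+r) for PMT.
Periodic rate r = 0.029/12 per month; n is counted in months.
With n = 108: PMT = 1,000,000 / ([((1+r)^n − 1)/r] × (1+r)) = $8,094.99

$8,094.99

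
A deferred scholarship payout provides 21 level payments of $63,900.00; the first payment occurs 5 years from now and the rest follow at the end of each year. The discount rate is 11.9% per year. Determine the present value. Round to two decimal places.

$310,178.75

Ordinary annuity of 21 payments, first payment at period 5.
Periodic rate r = 0.119 per year.
The ordinary-annuity PV formula values the stream one period before the first payment (period 4); discount that back 4 periods:
PV₀ = 63,900 × [1 − (1+r)^−21] / r × (1+r)^−4 = $310,178.75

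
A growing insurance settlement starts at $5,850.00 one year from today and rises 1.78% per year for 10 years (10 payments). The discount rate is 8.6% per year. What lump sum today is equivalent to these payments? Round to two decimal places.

Periodic rate r = 0.086 per year.
Growing ordinary annuity: PV = PMT₁ × [1 − ((1+g)/(1+r))^n] / (r − g) = 5,850 × [1 − ((1+0.0178)/(1+r))^10] / (r − 0.0178) = $40,933.81.

$40,933.81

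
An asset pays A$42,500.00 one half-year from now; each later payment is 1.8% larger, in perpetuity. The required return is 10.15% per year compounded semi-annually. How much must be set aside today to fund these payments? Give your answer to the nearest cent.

Periodic rate r = 0.1015/2 per half-year.
Growing perpetuity (Gordon): PV = PMT₁ / (r − g) = 42,500 / (r − 0.018) = A$1,297,709.92.

A$1,297,709.92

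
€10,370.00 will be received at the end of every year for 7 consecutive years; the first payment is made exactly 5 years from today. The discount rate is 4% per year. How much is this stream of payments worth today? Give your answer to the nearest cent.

€53,204.13

Ordinary annuity of 7 payments, first payment at period 5.
Periodic rate r = 0.04 per year.
The ordinary-annuity PV formula values the stream one period before the first payment (period 4); discount that back 4 periods:
PV₀ = 10,370 × [1 − (1+r)^−7] / r × (1+r)^−4 = €53,204.13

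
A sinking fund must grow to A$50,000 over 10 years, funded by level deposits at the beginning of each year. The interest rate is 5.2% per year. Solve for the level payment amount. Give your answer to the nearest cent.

Level annuity due; solve FV = PMT × [((1+r)^n − 1)/r] × (1+r) for PMT.
Periodic rate r = 0.052 per year.
With n = 10: PMT = 50,000 / ([((1+r)^n − 1)/r] × (1+r)) = A$3,743.60

A$3,743.60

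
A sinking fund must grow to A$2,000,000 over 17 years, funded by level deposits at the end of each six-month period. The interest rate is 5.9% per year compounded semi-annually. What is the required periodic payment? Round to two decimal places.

A$34,969.70

Level ordinary annuity; solve FV = PMT × [((1+r)^n − 1)/r] for PMT.
Periodic rate r = 0.059/2 per half-year; n is counted in half-years.
With n = 34: PMT = 2,000,000 / ([((1+r)^n − 1)/r]) = A$34,969.70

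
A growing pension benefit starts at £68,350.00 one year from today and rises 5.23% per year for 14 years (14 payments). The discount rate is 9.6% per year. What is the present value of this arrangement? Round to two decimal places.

Periodic rate r = 0.096 per year.
Growing ordinary annuity: PV = PMT₁ × [1 − ((1+g)/(1+r))^n] / (r − g) = 68,350 × [1 − ((1+0.0523)/(1+r))^14] / (r − 0.0523) = £679,236.16.

£679,236.16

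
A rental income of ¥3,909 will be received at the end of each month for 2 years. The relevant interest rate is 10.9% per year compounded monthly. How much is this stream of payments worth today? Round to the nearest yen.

This is an ordinary annuity: 24 payments of ¥3,909 at the end of each month.
Periodic rate r = 0.109/12 per month; n is counted in months.
PV = PMT × [(1 − (1+r)^−n)/r] = 3,909 × [1 − (1+r)^−24] / r = ¥83,954

¥83,954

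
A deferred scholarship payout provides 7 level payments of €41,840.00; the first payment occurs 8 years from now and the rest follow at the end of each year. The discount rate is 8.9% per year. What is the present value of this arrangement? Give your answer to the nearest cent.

€116,326.32

Ordinary annuity of 7 payments, first payment at period 8.
Periodic rate r = 0.089 per year.
The ordinary-annuity PV formula values the stream one period before the first payment (period 7); discount that back 7 periods:
PV₀ = 41,840 × [1 − (1+r)^−7] / r × (1+r)^−7 = €116,326.32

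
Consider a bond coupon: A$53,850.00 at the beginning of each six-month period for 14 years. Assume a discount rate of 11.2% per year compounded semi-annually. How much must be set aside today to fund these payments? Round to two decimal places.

A$794,620.12

This is an annuity due: 28 payments of A$53,850.00 at the beginning of each six-month period.
Periodic rate r = 0.112/2 per half-year; n is counted in half-years.
PV = PMT × [(1 − (1+r)^−n)/r] × (1+r) = 53,850 × [1 − (1+r)^−28] / r × (1+r) = A$794,620.12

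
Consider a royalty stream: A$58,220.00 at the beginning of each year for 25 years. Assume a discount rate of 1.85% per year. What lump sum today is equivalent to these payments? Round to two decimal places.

A$1,178,331.39

This is an annuity due: 25 payments of A$58,220.00 at the beginning of each year.
Periodic rate r = 0.0185 per year.
PV = PMT × [(1 − (1+r)^−n)/r] × (1+r) = 58,220 × [1 − (1+r)^−25] / r × (1+r) = A$1,178,331.39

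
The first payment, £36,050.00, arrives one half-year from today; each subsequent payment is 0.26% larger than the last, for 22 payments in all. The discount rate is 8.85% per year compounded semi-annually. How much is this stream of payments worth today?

Periodic rate r = 0.0885/2 per half-year; n is counted in half-years.
Growing ordinary annuity: PV = PMT₁ × [1 − ((1+g)/(1+r))^n] / (r − g) = 36,050 × [1 − ((1+0.0026)/(1+r))^22] / (r − 0.0026) = £512,036.77.

£512,036.77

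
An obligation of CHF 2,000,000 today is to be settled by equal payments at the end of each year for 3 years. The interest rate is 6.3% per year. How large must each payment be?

CHF 752,376.27

Level ordinary annuity; solve PV = PMT × [(1 − (1+r)^−n)/r] for PMT.
Periodic rate r = 0.063 per year.
With n = 3: PMT = 2,000,000 / ([(1 − (1+r)^−n)/r]) = CHF 752,376.27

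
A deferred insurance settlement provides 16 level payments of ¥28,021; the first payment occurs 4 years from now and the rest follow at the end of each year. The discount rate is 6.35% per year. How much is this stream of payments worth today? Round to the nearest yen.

Ordinary annuity of 16 payments, first payment at period 4.
Periodic rate r = 0.0635 per year.
The ordinary-annuity PV formula values the stream one period before the first payment (period 3); discount that back 3 periods:
PV₀ = 28,021 × [1 − (1+r)^−16] / r × (1+r)^−3 = ¥229,865

¥229,865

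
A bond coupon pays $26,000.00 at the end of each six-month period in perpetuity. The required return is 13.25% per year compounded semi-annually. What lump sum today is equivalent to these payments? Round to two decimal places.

$392,452.83

Periodic rate r = 0.1325/2 per half-year.
Level perpetuity: PV = PMT / r = 26,000 / (0.1325/2) = $392,452.83.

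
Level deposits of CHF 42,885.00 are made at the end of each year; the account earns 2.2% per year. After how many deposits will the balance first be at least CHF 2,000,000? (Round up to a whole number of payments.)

33 payments

Periodic rate r = 0.022 per year.
Ordinary annuity FV: 2,000,000 = 42,885 × [((1+r)^n − 1)/r].
(1+r)^n = 1 + 2,000,000 × r / 42,885, so n = ln(1 + 2,000,000·r/42,885) / ln(1+r) = 32.45.
Round up to a whole number of payments: n = 33.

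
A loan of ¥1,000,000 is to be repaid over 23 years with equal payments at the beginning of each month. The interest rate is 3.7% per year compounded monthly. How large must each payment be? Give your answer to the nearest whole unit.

Level annuity due; solve PV = PMT × [(1 − (1+r)^−n)/r] × (1+r) for PMT.
Periodic rate r = 0.037/12 per month; n is counted in months.
With n = 276: PMT = 1,000,000 / ([(1 − (1+r)^−n)/r] × (1+r)) = ¥5,370

¥5,370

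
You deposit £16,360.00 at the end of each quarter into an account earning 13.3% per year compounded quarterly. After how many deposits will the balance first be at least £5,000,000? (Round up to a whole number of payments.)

74 payments

Periodic rate r = 0.133/4 per quarter; n is counted in quarters.
Ordinary annuity FV: 5,000,000 = 16,360 × [((1+r)^n − 1)/r].
(1+r)^n = 1 + 5,000,000 × r / 16,360, so n = ln(1 + 5,000,000·r/16,360) / ln(1+r) = 73.76.
Round up to a whole number of payments: n = 74.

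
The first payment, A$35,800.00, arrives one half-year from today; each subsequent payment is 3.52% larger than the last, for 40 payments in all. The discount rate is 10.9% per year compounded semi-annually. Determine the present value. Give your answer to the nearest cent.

Periodic rate r = 0.109/2 per half-year; n is counted in half-years.
Growing ordinary annuity: PV = PMT₁ × [1 − ((1+g)/(1+r))^n] / (r − g) = 35,800 × [1 − ((1+0.0352)/(1+r))^40] / (r − 0.0352) = A$968,923.98.

A$968,923.98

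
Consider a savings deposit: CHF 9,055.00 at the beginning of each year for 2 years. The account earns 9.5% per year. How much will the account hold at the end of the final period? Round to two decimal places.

This is an annuity due: 2 deposits of CHF 9,055.00 at the beginning of each year.
Periodic rate r = 0.095 per year.
FV = PMT × [((1+r)^n − 1)/r] × (1+r) = 9,055 × [(1+r)^2 − 1] / r × (1+r) = CHF 20,772.40

CHF 20,772.40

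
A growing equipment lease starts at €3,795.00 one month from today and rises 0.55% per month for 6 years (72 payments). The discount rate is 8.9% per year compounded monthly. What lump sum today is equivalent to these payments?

Periodic rate r = 0.089/12 per month; n is counted in months.
Growing ordinary annuity: PV = PMT₁ × [1 − ((1+g)/(1+r))^n] / (r − g) = 3,795 × [1 − ((1+0.0055)/(1+r))^72] / (r − 0.0055) = €253,696.64.

€253,696.64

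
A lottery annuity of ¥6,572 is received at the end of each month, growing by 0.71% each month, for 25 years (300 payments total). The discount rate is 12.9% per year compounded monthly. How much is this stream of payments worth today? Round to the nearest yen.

Periodic rate r = 0.129/12 per month; n is counted in months.
Growing ordinary annuity: PV = PMT₁ × [1 − ((1+g)/(1+r))^n] / (r − g) = 6,572 × [1 − ((1+0.0071)/(1+r))^300] / (r − 0.0071) = ¥1,192,331.

¥1,192,331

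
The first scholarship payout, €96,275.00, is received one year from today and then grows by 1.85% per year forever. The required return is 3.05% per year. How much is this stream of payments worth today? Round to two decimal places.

Periodic rate r = 0.0305 per year.
Growing perpetuity (Gordon): PV = PMT₁ / (r − g) = 96,275 / (r − 0.0185) = €8,022,916.67.

€8,022,916.67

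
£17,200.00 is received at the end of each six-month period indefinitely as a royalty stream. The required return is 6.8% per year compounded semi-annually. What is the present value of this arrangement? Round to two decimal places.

Periodic rate r = 0.068/2 per half-year.
Level perpetuity: PV = PMT / r = 17,200 / (0.068/2) = £505,882.35.

£505,882.35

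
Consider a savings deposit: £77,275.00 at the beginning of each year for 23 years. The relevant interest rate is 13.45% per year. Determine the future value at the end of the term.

This is an annuity due: 23 deposits of £77,275.00 at the beginning of each year.
Periodic rate r = 0.1345 per year.
FV = PMT × [((1+r)^n − 1)/r] × (1+r) = 77,275 × [(1+r)^23 − 1] / r × (1+r) = £11,222,946.78

£11,222,946.78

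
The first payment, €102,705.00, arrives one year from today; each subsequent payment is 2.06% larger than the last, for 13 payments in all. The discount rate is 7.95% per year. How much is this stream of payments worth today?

€902,895.87

Periodic rate r = 0.0795 per year.
Growing ordinary annuity: PV = PMT₁ × [1 − ((1+g)/(1+r))^n] / (r − g) = 102,705 × [1 − ((1+0.0206)/(1+r))^13] / (r − 0.0206) = €902,895.87.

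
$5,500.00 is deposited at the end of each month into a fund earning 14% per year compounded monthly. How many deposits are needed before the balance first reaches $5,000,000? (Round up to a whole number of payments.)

212 payments

Periodic rate r = 0.14/12 per month; n is counted in months.
Ordinary annuity FV: 5,000,000 = 5,500 × [((1+r)^n − 1)/r].
(1+r)^n = 1 + 5,000,000 × r / 5,500, so n = ln(1 + 5,000,000·r/5,500) / ln(1+r) = 211.35.
Round up to a whole number of payments: n = 212.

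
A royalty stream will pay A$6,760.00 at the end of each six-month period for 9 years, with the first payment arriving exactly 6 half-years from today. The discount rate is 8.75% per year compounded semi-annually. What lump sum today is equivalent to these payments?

A$67,024.61

Ordinary annuity of 18 payments, first payment at period 6.
Periodic rate r = 0.0875/2 per half-year; n is counted in half-years.
The ordinary-annuity PV formula values the stream one period before the first payment (period 5); discount that back 5 periods:
PV₀ = 6,760 × [1 − (1+r)^−18] / r × (1+r)^−5 = A$67,024.61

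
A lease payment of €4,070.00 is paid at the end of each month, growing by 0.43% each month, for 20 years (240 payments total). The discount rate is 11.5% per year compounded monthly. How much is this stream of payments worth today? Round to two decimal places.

Periodic rate r = 0.115/12 per month; n is counted in months.
Growing ordinary annuity: PV = PMT₁ × [1 − ((1+g)/(1+r))^n] / (r − g) = 4,070 × [1 − ((1+0.0043)/(1+r))^240] / (r − 0.0043) = €551,673.55.

€551,673.55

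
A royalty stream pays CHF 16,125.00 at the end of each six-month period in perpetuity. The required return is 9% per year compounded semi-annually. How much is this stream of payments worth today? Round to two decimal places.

Periodic rate r = 0.09/2 per half-year.
Level perpetuity: PV = PMT / r = 16,125 / (0.09/2) = CHF 358,333.33.

CHF 358,333.33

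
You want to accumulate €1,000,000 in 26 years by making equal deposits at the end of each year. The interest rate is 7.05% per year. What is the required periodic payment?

Level ordinary annuity; solve FV = PMT × [((1+r)^n − 1)/r] for PMT.
Periodic rate r = 0.0705 per year.
With n = 26: PMT = 1,000,000 / ([((1+r)^n − 1)/r]) = €14,451.69

€14,451.69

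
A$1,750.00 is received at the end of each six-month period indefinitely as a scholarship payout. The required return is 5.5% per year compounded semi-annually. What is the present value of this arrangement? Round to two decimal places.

A$63,636.36

Periodic rate r = 0.055/2 per half-year.
Level perpetuity: PV = PMT / r = 1,750 / (0.055/2) = A$63,636.36.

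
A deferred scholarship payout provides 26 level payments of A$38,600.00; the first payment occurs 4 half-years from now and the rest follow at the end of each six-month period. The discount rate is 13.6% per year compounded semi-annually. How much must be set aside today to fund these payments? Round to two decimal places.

Ordinary annuity of 26 payments, first payment at period 4.
Periodic rate r = 0.136/2 per half-year; n is counted in half-years.
The ordinary-annuity PV formula values the stream one period before the first payment (period 3); discount that back 3 periods:
PV₀ = 38,600 × [1 − (1+r)^−26] / r × (1+r)^−3 = A$381,738.38

A$381,738.38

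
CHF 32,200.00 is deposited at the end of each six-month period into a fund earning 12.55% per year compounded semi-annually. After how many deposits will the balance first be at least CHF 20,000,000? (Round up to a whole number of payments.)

Periodic rate r = 0.1255/2 per half-year; n is counted in half-years.
Ordinary annuity FV: 20,000,000 = 32,200 × [((1+r)^n − 1)/r].
(1+r)^n = 1 + 20,000,000 × r / 32,200, so n = ln(1 + 20,000,000·r/32,200) / ln(1+r) = 60.60.
Round up to a whole number of payments: n = 61.

61 payments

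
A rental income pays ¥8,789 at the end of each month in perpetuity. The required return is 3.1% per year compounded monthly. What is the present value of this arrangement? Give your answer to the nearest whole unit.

Periodic rate r = 0.031/12 per month.
Level perpetuity: PV = PMT / r = 8,789 / (0.031/12) = ¥3,402,194.

¥3,402,194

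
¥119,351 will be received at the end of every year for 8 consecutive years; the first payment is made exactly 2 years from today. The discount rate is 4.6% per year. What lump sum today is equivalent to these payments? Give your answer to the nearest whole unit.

¥749,540

Ordinary annuity of 8 payments, first payment at period 2.
Periodic rate r = 0.046 per year.
The ordinary-annuity PV formula values the stream one period before the first payment (period 1); discount that back 1 periods:
PV₀ = 119,351 × [1 − (1+r)^−8] / r × (1+r)^−1 = ¥749,540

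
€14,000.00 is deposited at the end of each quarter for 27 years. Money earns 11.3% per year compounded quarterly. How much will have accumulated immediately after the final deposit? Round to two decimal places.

This is an ordinary annuity: 108 deposits of €14,000.00 at the end of each quarter.
Periodic rate r = 0.113/4 per quarter; n is counted in quarters.
FV = PMT × [((1+r)^n − 1)/r] = 14,000 × [(1+r)^108 − 1] / r = €9,545,290.22

€9,545,290.22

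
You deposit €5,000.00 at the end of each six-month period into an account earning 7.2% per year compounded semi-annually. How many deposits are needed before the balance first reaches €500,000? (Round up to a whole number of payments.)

Periodic rate r = 0.072/2 per half-year; n is counted in half-years.
Ordinary annuity FV: 500,000 = 5,000 × [((1+r)^n − 1)/r].
(1+r)^n = 1 + 500,000 × r / 5,000, so n = ln(1 + 500,000·r/5,000) / ln(1+r) = 43.15.
Round up to a whole number of payments: n = 44.

44 payments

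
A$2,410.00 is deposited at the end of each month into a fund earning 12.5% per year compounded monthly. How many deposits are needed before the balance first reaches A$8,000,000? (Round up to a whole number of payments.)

345 payments

Periodic rate r = 0.125/12 per month; n is counted in months.
Ordinary annuity FV: 8,000,000 = 2,410 × [((1+r)^n − 1)/r].
(1+r)^n = 1 + 8,000,000 × r / 2,410, so n = ln(1 + 8,000,000·r/2,410) / ln(1+r) = 344.67.
Round up to a whole number of payments: n = 345.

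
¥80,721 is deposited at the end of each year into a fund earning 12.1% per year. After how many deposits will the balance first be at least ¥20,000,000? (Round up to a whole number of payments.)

31 payments

Periodic rate r = 0.121 per year.
Ordinary annuity FV: 20,000,000 = 80,721 × [((1+r)^n − 1)/r].
(1+r)^n = 1 + 20,000,000 × r / 80,721, so n = ln(1 + 20,000,000·r/80,721) / ln(1+r) = 30.06.
Round up to a whole number of payments: n = 31.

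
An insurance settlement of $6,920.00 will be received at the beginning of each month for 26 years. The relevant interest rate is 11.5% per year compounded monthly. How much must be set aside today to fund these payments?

This is an annuity due: 312 payments of $6,920.00 at the beginning of each month.
Periodic rate r = 0.115/12 per month; n is counted in months.
PV = PMT × [(1 − (1+r)^−n)/r] × (1+r) = 6,920 × [1 − (1+r)^−312] / r × (1+r) = $691,821.44

$691,821.44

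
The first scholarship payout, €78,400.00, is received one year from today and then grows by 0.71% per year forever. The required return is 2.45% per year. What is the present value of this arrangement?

€4,505,747.13

Periodic rate r = 0.0245 per year.
Growing perpetuity (Gordon): PV = PMT₁ / (r − g) = 78,400 / (r − 0.0071) = €4,505,747.13.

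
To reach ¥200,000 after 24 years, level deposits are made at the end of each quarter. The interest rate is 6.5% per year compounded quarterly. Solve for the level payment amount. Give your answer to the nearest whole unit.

¥878

Level ordinary annuity; solve FV = PMT × [((1+r)^n − 1)/r] for PMT.
Periodic rate r = 0.065/4 per quarter; n is counted in quarters.
With n = 96: PMT = 200,000 / ([((1+r)^n − 1)/r]) = ¥878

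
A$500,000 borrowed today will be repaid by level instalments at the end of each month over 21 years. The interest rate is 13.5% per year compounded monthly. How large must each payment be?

A$5,981.85

Level ordinary annuity; solve PV = PMT × [(1 − (1+r)^−n)/r] for PMT.
Periodic rate r = 0.135/12 per month; n is counted in months.
With n = 252: PMT = 500,000 / ([(1 − (1+r)^−n)/r]) = A$5,981.85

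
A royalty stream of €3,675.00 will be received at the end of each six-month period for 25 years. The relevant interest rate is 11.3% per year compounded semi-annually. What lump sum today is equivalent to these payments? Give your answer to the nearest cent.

€60,878.11

This is an ordinary annuity: 50 payments of €3,675.00 at the end of each six-month period.
Periodic rate r = 0.113/2 per half-year; n is counted in half-years.
PV = PMT × [(1 − (1+r)^−n)/r] = 3,675 × [1 − (1+r)^−50] / r = €60,878.11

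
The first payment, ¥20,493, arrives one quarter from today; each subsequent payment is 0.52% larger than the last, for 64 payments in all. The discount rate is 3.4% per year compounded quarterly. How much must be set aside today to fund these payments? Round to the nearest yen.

Periodic rate r = 0.034/4 per quarter; n is counted in quarters.
Growing ordinary annuity: PV = PMT₁ × [1 − ((1+g)/(1+r))^n] / (r − g) = 20,493 × [1 − ((1+0.0052)/(1+r))^64] / (r − 0.0052) = ¥1,175,080.

¥1,175,080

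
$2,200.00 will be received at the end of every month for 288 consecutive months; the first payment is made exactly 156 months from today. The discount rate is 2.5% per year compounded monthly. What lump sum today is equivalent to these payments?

$344,823.48

Ordinary annuity of 288 payments, first payment at period 156.
Periodic rate r = 0.025/12 per month; n is counted in months.
The ordinary-annuity PV formula values the stream one period before the first payment (period 155); discount that back 155 periods:
PV₀ = 2,200 × [1 − (1+r)^−288] / r × (1+r)^−155 = $344,823.48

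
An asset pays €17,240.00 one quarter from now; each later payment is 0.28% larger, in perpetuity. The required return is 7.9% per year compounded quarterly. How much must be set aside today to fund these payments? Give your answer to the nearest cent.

Periodic rate r = 0.079/4 per quarter.
Growing perpetuity (Gordon): PV = PMT₁ / (r − g) = 17,240 / (r − 0.0028) = €1,017,109.14.

€1,017,109.14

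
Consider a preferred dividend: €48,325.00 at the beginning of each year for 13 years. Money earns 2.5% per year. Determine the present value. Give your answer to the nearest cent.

This is an annuity due: 13 payments of €48,325.00 at the beginning of each year.
Periodic rate r = 0.025 per year.
PV = PMT × [(1 − (1+r)^−n)/r] × (1+r) = 48,325 × [1 − (1+r)^−13] / r × (1+r) = €544,031.47

€544,031.47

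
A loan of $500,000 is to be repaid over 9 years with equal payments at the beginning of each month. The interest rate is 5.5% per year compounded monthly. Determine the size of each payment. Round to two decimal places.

$5,853.17

Level annuity due; solve PV = PMT × [(1 − (1+r)^−n)/r] × (1+r) for PMT.
Periodic rate r = 0.055/12 per month; n is counted in months.
With n = 108: PMT = 500,000 / ([(1 − (1+r)^−n)/r] × (1+r)) = $5,853.17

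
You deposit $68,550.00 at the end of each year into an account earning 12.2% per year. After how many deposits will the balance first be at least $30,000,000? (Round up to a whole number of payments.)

35 payments

Periodic rate r = 0.122 per year.
Ordinary annuity FV: 30,000,000 = 68,550 × [((1+r)^n − 1)/r].
(1+r)^n = 1 + 30,000,000 × r / 68,550, so n = ln(1 + 30,000,000·r/68,550) / ln(1+r) = 34.72.
Round up to a whole number of payments: n = 35.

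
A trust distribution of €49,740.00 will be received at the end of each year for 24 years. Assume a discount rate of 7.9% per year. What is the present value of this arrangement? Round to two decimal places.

This is an ordinary annuity: 24 payments of €49,740.00 at the end of each year.
Periodic rate r = 0.079 per year.
PV = PMT × [(1 − (1+r)^−n)/r] = 49,740 × [1 − (1+r)^−24] / r = €528,097.35

€528,097.35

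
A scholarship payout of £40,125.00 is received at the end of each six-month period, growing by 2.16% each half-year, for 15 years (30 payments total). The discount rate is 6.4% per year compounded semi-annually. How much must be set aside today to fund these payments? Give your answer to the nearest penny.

Periodic rate r = 0.064/2 per half-year; n is counted in half-years.
Growing ordinary annuity: PV = PMT₁ × [1 − ((1+g)/(1+r))^n] / (r − g) = 40,125 × [1 − ((1+0.0216)/(1+r))^30] / (r − 0.0216) = £1,010,977.40.

£1,010,977.40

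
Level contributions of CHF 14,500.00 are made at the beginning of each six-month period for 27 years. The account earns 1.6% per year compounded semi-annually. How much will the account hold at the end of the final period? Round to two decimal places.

This is an annuity due: 54 deposits of CHF 14,500.00 at the beginning of each six-month period.
Periodic rate r = 0.016/2 per half-year; n is counted in half-years.
FV = PMT × [((1+r)^n − 1)/r] × (1+r) = 14,500 × [(1+r)^54 − 1] / r × (1+r) = CHF 982,359.27

CHF 982,359.27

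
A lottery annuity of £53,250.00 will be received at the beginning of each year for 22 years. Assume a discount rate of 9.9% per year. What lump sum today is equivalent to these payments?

This is an annuity due: 22 payments of £53,250.00 at the beginning of each year.
Periodic rate r = 0.099 per year.
PV = PMT × [(1 − (1+r)^−n)/r] × (1+r) = 53,250 × [1 − (1+r)^−22] / r × (1+r) = £517,043.35

£517,043.35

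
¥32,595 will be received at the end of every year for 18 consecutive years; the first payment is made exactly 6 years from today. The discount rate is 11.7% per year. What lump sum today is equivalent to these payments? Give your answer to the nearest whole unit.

Ordinary annuity of 18 payments, first payment at period 6.
Periodic rate r = 0.117 per year.
The ordinary-annuity PV formula values the stream one period before the first payment (period 5); discount that back 5 periods:
PV₀ = 32,595 × [1 − (1+r)^−18] / r × (1+r)^−5 = ¥138,349

¥138,349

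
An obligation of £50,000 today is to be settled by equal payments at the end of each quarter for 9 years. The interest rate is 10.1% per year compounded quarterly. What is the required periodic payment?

£2,130.80

Level ordinary annuity; solve PV = PMT × [(1 − (1+r)^−n)/r] for PMT.
Periodic rate r = 0.101/4 per quarter; n is counted in quarters.
With n = 36: PMT = 50,000 / ([(1 − (1+r)^−n)/r]) = £2,130.80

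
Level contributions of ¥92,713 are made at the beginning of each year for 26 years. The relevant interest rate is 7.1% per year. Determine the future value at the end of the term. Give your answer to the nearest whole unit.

¥6,922,901

This is an annuity due: 26 deposits of ¥92,713 at the beginning of each year.
Periodic rate r = 0.071 per year.
FV = PMT × [((1+r)^n − 1)/r] × (1+r) = 92,713 × [(1+r)^26 − 1] / r × (1+r) = ¥6,922,901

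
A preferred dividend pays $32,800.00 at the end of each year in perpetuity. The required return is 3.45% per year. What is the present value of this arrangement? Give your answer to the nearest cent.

Periodic rate r = 0.0345 per year.
Level perpetuity: PV = PMT / r = 32,800 / (0.0345) = $950,724.64.

$950,724.64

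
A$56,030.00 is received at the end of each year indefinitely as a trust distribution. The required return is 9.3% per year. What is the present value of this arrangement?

Periodic rate r = 0.093 per year.
Level perpetuity: PV = PMT / r = 56,030 / (0.093) = A$602,473.12.

A$602,473.12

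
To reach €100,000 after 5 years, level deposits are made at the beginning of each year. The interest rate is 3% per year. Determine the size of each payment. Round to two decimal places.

Level annuity due; solve FV = PMT × [((1+r)^n − 1)/r] × (1+r) for PMT.
Periodic rate r = 0.03 per year.
With n = 5: PMT = 100,000 / ([((1+r)^n − 1)/r] × (1+r)) = €18,286.85

€18,286.85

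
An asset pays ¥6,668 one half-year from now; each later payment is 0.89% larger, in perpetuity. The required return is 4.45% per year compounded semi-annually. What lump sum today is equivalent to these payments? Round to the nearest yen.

Periodic rate r = 0.0445/2 per half-year.
Growing perpetuity (Gordon): PV = PMT₁ / (r − g) = 6,668 / (r − 0.0089) = ¥499,476.

¥499,476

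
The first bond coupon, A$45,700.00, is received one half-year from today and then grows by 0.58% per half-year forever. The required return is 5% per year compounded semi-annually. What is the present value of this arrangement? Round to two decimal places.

Periodic rate r = 0.05/2 per half-year.
Growing perpetuity (Gordon): PV = PMT₁ / (r − g) = 45,700 / (r − 0.0058) = A$2,380,208.33.

A$2,380,208.33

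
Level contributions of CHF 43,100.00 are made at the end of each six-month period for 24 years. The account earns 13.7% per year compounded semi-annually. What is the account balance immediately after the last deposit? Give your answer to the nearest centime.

This is an ordinary annuity: 48 deposits of CHF 43,100.00 at the end of each six-month period.
Periodic rate r = 0.137/2 per half-year; n is counted in half-years.
FV = PMT × [((1+r)^n − 1)/r] = 43,100 × [(1+r)^48 − 1] / r = CHF 14,505,159.80

CHF 14,505,159.80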